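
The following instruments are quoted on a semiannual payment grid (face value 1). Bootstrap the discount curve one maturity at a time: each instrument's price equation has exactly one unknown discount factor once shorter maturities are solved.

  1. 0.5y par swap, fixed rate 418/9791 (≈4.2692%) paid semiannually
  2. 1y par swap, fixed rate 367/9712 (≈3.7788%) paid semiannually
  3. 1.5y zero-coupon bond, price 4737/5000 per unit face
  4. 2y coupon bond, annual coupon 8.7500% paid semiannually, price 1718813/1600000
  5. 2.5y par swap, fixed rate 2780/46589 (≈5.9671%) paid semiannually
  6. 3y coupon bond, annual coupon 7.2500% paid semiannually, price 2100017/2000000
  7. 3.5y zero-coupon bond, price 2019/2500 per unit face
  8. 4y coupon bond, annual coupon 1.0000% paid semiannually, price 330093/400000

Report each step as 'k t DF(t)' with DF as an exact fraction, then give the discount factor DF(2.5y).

step 1 [0.5y] swap r/2=209/9791: DF=(1 − 209/9791·(0))/(1+209/9791) = 9791/10000 ≈ 0.979100
step 2 [1y] swap r/2=367/19424: DF=(1 − 367/19424·(0.979100))/(1+367/19424) = 9633/10000 ≈ 0.963300
step 3 [1.5y] zero: DF = P = 4737/5000 ≈ 0.947400
step 4 [2y] bond c/2=7/160: DF=(1718813/1600000 − 7/160·(0.979100+0.963300+0.947400))/(1+7/160) = 9081/10000 ≈ 0.908100
step 5 [2.5y] swap r/2=1390/46589: DF=(1 − 1390/46589·(0.979100+0.963300+0.947400+0.908100))/(1+1390/46589) = 861/1000 ≈ 0.861000
step 6 [3y] bond c/2=29/800: DF=(2100017/2000000 − 29/800·(0.979100+0.963300+0.947400+0.908100+0.861000))/(1+29/800) = 8503/10000 ≈ 0.850300
step 7 [3.5y] zero: DF = P = 2019/2500 ≈ 0.807600
step 8 [4y] bond c/2=1/200: DF=(330093/400000 − 1/200·(0.979100+0.963300+0.947400+0.908100+0.861000+0.850300+0.807600))/(1+1/200) = 7897/10000 ≈ 0.789700

1 1/2 9791/10000
2 1 9633/10000
3 3/2 4737/5000
4 2 9081/10000
5 5/2 861/1000
6 3 8503/10000
7 7/2 2019/2500
8 4 7897/10000
DF(2.5y) = 861/1000 ≈ 0.861000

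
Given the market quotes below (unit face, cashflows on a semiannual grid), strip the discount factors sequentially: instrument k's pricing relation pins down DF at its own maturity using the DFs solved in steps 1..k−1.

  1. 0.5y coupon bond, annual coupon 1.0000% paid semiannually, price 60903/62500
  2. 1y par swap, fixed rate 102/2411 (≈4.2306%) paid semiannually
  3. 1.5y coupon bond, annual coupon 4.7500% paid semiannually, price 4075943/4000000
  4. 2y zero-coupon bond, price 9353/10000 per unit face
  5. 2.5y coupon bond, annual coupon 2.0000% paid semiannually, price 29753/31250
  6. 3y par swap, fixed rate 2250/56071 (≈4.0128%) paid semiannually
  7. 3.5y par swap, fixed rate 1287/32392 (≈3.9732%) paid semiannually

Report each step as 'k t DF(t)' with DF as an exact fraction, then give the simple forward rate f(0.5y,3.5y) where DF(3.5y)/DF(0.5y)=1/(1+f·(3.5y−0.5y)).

step 1 [0.5y] bond c/2=1/200: DF=(60903/62500 − 1/200·(0))/(1+1/200) = 606/625 ≈ 0.969600
step 2 [1y] swap r/2=51/2411: DF=(1 − 51/2411·(0.969600))/(1+51/2411) = 1199/1250 ≈ 0.959200
step 3 [1.5y] bond c/2=19/800: DF=(4075943/4000000 − 19/800·(0.969600+0.959200))/(1+19/800) = 4753/5000 ≈ 0.950600
step 4 [2y] zero: DF = P = 9353/10000 ≈ 0.935300
step 5 [2.5y] bond c/2=1/100: DF=(29753/31250 − 1/100·(0.969600+0.959200+0.950600+0.935300))/(1+1/100) = 9049/10000 ≈ 0.904900
step 6 [3y] swap r/2=1125/56071: DF=(1 − 1125/56071·(0.969600+0.959200+0.950600+0.935300+0.904900))/(1+1125/56071) = 71/80 ≈ 0.887500
step 7 [3.5y] swap r/2=1287/64784: DF=(1 − 1287/64784·(0.969600+0.959200+0.950600+0.935300+0.904900+0.887500))/(1+1287/64784) = 8713/10000 ≈ 0.871300

1 1/2 606/625
2 1 1199/1250
3 3/2 4753/5000
4 2 9353/10000
5 5/2 9049/10000
6 3 71/80
7 7/2 8713/10000
f(0.5y,3.5y) = ((606/625)/(8713/10000) − 1)/(3) = 983/26139 ≈ 3.7607%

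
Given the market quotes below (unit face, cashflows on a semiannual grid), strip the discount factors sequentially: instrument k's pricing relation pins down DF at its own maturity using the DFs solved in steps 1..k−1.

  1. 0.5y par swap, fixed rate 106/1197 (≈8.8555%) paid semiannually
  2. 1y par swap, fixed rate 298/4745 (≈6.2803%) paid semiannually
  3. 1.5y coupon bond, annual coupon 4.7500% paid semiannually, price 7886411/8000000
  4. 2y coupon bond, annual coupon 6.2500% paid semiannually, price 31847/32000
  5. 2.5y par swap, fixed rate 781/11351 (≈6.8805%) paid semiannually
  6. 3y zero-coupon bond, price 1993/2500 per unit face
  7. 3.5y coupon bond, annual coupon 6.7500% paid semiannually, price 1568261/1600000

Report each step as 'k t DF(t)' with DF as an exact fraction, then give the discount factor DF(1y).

step 1 [0.5y] swap r/2=53/1197: DF=(1 − 53/1197·(0))/(1+53/1197) = 1197/1250 ≈ 0.957600
step 2 [1y] swap r/2=149/4745: DF=(1 − 149/4745·(0.957600))/(1+149/4745) = 2351/2500 ≈ 0.940400
step 3 [1.5y] bond c/2=19/800: DF=(7886411/8000000 − 19/800·(0.957600+0.940400))/(1+19/800) = 9189/10000 ≈ 0.918900
step 4 [2y] bond c/2=1/32: DF=(31847/32000 − 1/32·(0.957600+0.940400+0.918900))/(1+1/32) = 8797/10000 ≈ 0.879700
step 5 [2.5y] swap r/2=781/22702: DF=(1 − 781/22702·(0.957600+0.940400+0.918900+0.879700))/(1+781/22702) = 4219/5000 ≈ 0.843800
step 6 [3y] zero: DF = P = 1993/2500 ≈ 0.797200
step 7 [3.5y] bond c/2=27/800: DF=(1568261/1600000 − 27/800·(0.957600+0.940400+0.918900+0.879700+0.843800+0.797200))/(1+27/800) = 7739/10000 ≈ 0.773900

1 1/2 1197/1250
2 1 2351/2500
3 3/2 9189/10000
4 2 8797/10000
5 5/2 4219/5000
6 3 1993/2500
7 7/2 7739/10000
DF(1y) = 2351/2500 ≈ 0.940400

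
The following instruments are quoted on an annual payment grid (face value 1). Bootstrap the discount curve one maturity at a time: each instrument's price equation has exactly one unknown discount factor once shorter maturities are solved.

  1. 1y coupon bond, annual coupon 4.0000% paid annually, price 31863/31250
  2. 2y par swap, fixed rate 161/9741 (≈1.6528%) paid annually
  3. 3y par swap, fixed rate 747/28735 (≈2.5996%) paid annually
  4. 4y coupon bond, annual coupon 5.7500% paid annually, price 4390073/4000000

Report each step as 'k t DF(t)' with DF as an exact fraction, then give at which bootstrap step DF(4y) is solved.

step 1 [1y] bond c/1=1/25: DF=(31863/31250 − 1/25·(0))/(1+1/25) = 2451/2500 ≈ 0.980400
step 2 [2y] swap r/1=161/9741: DF=(1 − 161/9741·(0.980400))/(1+161/9741) = 4839/5000 ≈ 0.967800
step 3 [3y] swap r/1=747/28735: DF=(1 − 747/28735·(0.980400+0.967800))/(1+747/28735) = 9253/10000 ≈ 0.925300
step 4 [4y] bond c/1=23/400: DF=(4390073/4000000 − 23/400·(0.980400+0.967800+0.925300))/(1+23/400) = 551/625 ≈ 0.881600

1 1 2451/2500
2 2 4839/5000
3 3 9253/10000
4 4 551/625
DF(4y) is solved at step 4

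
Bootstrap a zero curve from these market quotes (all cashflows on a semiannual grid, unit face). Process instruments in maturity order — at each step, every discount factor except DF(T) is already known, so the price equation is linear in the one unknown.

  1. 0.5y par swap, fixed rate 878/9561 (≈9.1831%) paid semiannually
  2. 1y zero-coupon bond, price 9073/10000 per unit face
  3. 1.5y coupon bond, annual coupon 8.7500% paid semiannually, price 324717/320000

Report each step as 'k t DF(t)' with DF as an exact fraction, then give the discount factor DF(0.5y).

step 1 [0.5y] swap r/2=439/9561: DF=(1 − 439/9561·(0))/(1+439/9561) = 9561/10000 ≈ 0.956100
step 2 [1y] zero: DF = P = 9073/10000 ≈ 0.907300
step 3 [1.5y] bond c/2=7/160: DF=(324717/320000 − 7/160·(0.956100+0.907300))/(1+7/160) = 8941/10000 ≈ 0.894100

1 1/2 9561/10000
2 1 9073/10000
3 3/2 8941/10000
DF(0.5y) = 9561/10000 ≈ 0.956100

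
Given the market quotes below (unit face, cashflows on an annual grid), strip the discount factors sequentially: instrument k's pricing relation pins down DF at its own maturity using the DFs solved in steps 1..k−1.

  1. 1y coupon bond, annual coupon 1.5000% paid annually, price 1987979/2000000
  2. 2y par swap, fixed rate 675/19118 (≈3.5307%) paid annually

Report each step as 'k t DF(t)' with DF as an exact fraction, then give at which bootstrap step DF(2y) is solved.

step 1 [1y] bond c/1=3/200: DF=(1987979/2000000 − 3/200·(0))/(1+3/200) = 9793/10000 ≈ 0.979300
step 2 [2y] swap r/1=675/19118: DF=(1 − 675/19118·(0.979300))/(1+675/19118) = 373/400 ≈ 0.932500

1 1 9793/10000
2 2 373/400
DF(2y) is solved at step 2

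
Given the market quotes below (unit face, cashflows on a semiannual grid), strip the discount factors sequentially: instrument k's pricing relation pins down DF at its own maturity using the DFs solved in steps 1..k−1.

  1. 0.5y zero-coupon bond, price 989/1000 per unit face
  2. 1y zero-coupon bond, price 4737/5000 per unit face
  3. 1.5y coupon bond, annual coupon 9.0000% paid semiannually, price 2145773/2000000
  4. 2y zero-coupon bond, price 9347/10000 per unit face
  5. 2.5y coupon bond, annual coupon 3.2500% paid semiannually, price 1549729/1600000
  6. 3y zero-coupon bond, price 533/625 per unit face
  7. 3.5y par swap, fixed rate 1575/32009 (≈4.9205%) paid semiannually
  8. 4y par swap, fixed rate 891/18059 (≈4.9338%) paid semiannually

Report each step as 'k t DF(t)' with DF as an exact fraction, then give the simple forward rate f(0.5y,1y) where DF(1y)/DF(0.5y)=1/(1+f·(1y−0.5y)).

step 1 [0.5y] zero: DF = P = 989/1000 ≈ 0.989000
step 2 [1y] zero: DF = P = 4737/5000 ≈ 0.947400
step 3 [1.5y] bond c/2=9/200: DF=(2145773/2000000 − 9/200·(0.989000+0.947400))/(1+9/200) = 9433/10000 ≈ 0.943300
step 4 [2y] zero: DF = P = 9347/10000 ≈ 0.934700
step 5 [2.5y] bond c/2=13/800: DF=(1549729/1600000 − 13/800·(0.989000+0.947400+0.943300+0.934700))/(1+13/800) = 8921/10000 ≈ 0.892100
step 6 [3y] zero: DF = P = 533/625 ≈ 0.852800
step 7 [3.5y] swap r/2=1575/64018: DF=(1 − 1575/64018·(0.989000+0.947400+0.943300+0.934700+0.892100+0.852800))/(1+1575/64018) = 337/400 ≈ 0.842500
step 8 [4y] swap r/2=891/36118: DF=(1 − 891/36118·(0.989000+0.947400+0.943300+0.934700+0.892100+0.852800+0.842500))/(1+891/36118) = 4109/5000 ≈ 0.821800

1 1/2 989/1000
2 1 4737/5000
3 3/2 9433/10000
4 2 9347/10000
5 5/2 8921/10000
6 3 533/625
7 7/2 337/400
8 4 4109/5000
f(0.5y,1y) = ((989/1000)/(4737/5000) − 1)/(1/2) = 416/4737 ≈ 8.7819%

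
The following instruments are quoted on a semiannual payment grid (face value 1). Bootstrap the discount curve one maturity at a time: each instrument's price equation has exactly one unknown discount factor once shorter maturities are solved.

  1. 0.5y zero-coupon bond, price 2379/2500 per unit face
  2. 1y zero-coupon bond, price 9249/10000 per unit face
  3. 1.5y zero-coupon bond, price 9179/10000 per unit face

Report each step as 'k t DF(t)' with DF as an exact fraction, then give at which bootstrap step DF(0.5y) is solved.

1 1/2 2379/2500
2 1 9249/10000
3 3/2 9179/10000
DF(0.5y) is solved at step 1

step 1 [0.5y] zero: DF = P = 2379/2500 ≈ 0.951600
step 2 [1y] zero: DF = P = 9249/10000 ≈ 0.924900
step 3 [1.5y] zero: DF = P = 9179/10000 ≈ 0.917900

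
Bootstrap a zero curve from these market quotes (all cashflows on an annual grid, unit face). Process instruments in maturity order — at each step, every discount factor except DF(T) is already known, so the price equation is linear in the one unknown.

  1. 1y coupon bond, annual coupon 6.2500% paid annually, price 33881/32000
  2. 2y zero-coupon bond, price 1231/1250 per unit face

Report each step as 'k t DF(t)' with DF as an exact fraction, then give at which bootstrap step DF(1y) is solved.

1 1 1993/2000
2 2 1231/1250
DF(1y) is solved at step 1

step 1 [1y] bond c/1=1/16: DF=(33881/32000 − 1/16·(0))/(1+1/16) = 1993/2000 ≈ 0.996500
step 2 [2y] zero: DF = P = 1231/1250 ≈ 0.984800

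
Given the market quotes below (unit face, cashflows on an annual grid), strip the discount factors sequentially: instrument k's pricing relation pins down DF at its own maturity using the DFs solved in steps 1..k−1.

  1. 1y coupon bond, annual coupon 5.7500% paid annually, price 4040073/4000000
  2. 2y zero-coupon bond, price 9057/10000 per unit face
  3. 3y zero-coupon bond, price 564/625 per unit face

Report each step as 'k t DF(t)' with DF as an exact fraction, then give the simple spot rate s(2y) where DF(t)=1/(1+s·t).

step 1 [1y] bond c/1=23/400: DF=(4040073/4000000 − 23/400·(0))/(1+23/400) = 9551/10000 ≈ 0.955100
step 2 [2y] zero: DF = P = 9057/10000 ≈ 0.905700
step 3 [3y] zero: DF = P = 564/625 ≈ 0.902400

1 1 9551/10000
2 2 9057/10000
3 3 564/625
s(2y) = (1/(9057/10000) − 1)/(2) = 943/18114 ≈ 5.2059%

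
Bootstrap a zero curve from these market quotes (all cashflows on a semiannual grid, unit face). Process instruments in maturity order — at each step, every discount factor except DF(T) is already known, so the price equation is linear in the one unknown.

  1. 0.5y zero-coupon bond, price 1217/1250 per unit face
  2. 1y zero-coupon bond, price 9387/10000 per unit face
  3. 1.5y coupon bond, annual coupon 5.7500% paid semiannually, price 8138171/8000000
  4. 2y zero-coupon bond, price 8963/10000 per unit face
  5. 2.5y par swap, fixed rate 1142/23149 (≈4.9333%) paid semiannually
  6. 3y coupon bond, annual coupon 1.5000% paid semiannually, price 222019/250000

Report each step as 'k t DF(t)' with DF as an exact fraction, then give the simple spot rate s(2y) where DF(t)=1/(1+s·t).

1 1/2 1217/1250
2 1 9387/10000
3 3/2 4677/5000
4 2 8963/10000
5 5/2 4429/5000
6 3 847/1000
s(2y) = (1/(8963/10000) − 1)/(2) = 1037/17926 ≈ 5.7849%

step 1 [0.5y] zero: DF = P = 1217/1250 ≈ 0.973600
step 2 [1y] zero: DF = P = 9387/10000 ≈ 0.938700
step 3 [1.5y] bond c/2=23/800: DF=(8138171/8000000 − 23/800·(0.973600+0.938700))/(1+23/800) = 4677/5000 ≈ 0.935400
step 4 [2y] zero: DF = P = 8963/10000 ≈ 0.896300
step 5 [2.5y] swap r/2=571/23149: DF=(1 − 571/23149·(0.973600+0.938700+0.935400+0.896300))/(1+571/23149) = 4429/5000 ≈ 0.885800
step 6 [3y] bond c/2=3/400: DF=(222019/250000 − 3/400·(0.973600+0.938700+0.935400+0.896300+0.885800))/(1+3/400) = 847/1000 ≈ 0.847000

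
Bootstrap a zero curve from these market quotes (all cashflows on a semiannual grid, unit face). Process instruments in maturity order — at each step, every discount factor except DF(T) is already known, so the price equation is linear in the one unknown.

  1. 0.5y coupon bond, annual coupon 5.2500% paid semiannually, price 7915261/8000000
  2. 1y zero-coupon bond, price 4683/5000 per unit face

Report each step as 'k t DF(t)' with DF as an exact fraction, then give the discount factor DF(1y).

1 1/2 9641/10000
2 1 4683/5000
DF(1y) = 4683/5000 ≈ 0.936600

step 1 [0.5y] bond c/2=21/800: DF=(7915261/8000000 − 21/800·(0))/(1+21/800) = 9641/10000 ≈ 0.964100
step 2 [1y] zero: DF = P = 4683/5000 ≈ 0.936600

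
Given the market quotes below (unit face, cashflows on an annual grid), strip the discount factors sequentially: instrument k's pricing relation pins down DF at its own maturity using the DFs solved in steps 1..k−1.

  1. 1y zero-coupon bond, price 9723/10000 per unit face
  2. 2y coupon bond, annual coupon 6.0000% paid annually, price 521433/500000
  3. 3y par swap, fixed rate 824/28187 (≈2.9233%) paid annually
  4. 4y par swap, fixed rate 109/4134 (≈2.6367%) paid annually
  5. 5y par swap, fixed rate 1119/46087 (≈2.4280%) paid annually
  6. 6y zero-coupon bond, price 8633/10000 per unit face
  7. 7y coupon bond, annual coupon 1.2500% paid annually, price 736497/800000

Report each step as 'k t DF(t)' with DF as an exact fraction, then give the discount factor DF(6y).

1 1 9723/10000
2 2 1161/1250
3 3 1147/1250
4 4 9019/10000
5 5 8881/10000
6 6 8633/10000
7 7 8417/10000
DF(6y) = 8633/10000 ≈ 0.863300

step 1 [1y] zero: DF = P = 9723/10000 ≈ 0.972300
step 2 [2y] bond c/1=3/50: DF=(521433/500000 − 3/50·(0.972300))/(1+3/50) = 1161/1250 ≈ 0.928800
step 3 [3y] swap r/1=824/28187: DF=(1 − 824/28187·(0.972300+0.928800))/(1+824/28187) = 1147/1250 ≈ 0.917600
step 4 [4y] swap r/1=109/4134: DF=(1 − 109/4134·(0.972300+0.928800+0.917600))/(1+109/4134) = 9019/10000 ≈ 0.901900
step 5 [5y] swap r/1=1119/46087: DF=(1 − 1119/46087·(0.972300+0.928800+0.917600+0.901900))/(1+1119/46087) = 8881/10000 ≈ 0.888100
step 6 [6y] zero: DF = P = 8633/10000 ≈ 0.863300
step 7 [7y] bond c/1=1/80: DF=(736497/800000 − 1/80·(0.972300+0.928800+0.917600+0.901900+0.888100+0.863300))/(1+1/80) = 8417/10000 ≈ 0.841700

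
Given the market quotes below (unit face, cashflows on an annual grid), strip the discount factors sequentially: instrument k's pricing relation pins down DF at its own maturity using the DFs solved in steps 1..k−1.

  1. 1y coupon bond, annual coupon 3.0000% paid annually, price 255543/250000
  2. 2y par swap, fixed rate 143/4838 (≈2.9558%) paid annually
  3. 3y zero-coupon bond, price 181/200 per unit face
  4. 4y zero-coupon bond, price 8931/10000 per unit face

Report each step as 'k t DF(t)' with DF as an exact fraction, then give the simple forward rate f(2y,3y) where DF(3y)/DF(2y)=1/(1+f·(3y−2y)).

1 1 2481/2500
2 2 2357/2500
3 3 181/200
4 4 8931/10000
f(2y,3y) = ((2357/2500)/(181/200) − 1)/(1) = 189/4525 ≈ 4.1768%

step 1 [1y] bond c/1=3/100: DF=(255543/250000 − 3/100·(0))/(1+3/100) = 2481/2500 ≈ 0.992400
step 2 [2y] swap r/1=143/4838: DF=(1 − 143/4838·(0.992400))/(1+143/4838) = 2357/2500 ≈ 0.942800
step 3 [3y] zero: DF = P = 181/200 ≈ 0.905000
step 4 [4y] zero: DF = P = 8931/10000 ≈ 0.893100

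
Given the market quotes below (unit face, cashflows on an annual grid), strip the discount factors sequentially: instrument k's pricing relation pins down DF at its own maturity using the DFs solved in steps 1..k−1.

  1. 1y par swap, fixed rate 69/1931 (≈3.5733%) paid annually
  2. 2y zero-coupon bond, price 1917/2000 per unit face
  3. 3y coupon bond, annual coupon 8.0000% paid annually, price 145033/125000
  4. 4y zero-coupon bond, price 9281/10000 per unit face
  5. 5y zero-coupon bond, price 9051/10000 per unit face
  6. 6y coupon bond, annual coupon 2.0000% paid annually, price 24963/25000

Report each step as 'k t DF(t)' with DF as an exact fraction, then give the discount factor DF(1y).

step 1 [1y] swap r/1=69/1931: DF=(1 − 69/1931·(0))/(1+69/1931) = 1931/2000 ≈ 0.965500
step 2 [2y] zero: DF = P = 1917/2000 ≈ 0.958500
step 3 [3y] bond c/1=2/25: DF=(145033/125000 − 2/25·(0.965500+0.958500))/(1+2/25) = 4659/5000 ≈ 0.931800
step 4 [4y] zero: DF = P = 9281/10000 ≈ 0.928100
step 5 [5y] zero: DF = P = 9051/10000 ≈ 0.905100
step 6 [6y] bond c/1=1/50: DF=(24963/25000 − 1/50·(0.965500+0.958500+0.931800+0.928100+0.905100))/(1+1/50) = 887/1000 ≈ 0.887000

1 1 1931/2000
2 2 1917/2000
3 3 4659/5000
4 4 9281/10000
5 5 9051/10000
6 6 887/1000
DF(1y) = 1931/2000 ≈ 0.965500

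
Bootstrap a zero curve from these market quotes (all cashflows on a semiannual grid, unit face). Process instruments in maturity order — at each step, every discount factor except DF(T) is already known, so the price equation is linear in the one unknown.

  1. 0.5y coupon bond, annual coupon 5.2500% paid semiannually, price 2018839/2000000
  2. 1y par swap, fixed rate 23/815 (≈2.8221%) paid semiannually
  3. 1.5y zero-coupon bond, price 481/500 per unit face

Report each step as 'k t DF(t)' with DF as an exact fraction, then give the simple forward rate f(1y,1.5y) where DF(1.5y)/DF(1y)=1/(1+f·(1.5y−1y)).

1 1/2 2459/2500
2 1 2431/2500
3 3/2 481/500
f(1y,1.5y) = ((2431/2500)/(481/500) − 1)/(1/2) = 4/185 ≈ 2.1622%

step 1 [0.5y] bond c/2=21/800: DF=(2018839/2000000 − 21/800·(0))/(1+21/800) = 2459/2500 ≈ 0.983600
step 2 [1y] swap r/2=23/1630: DF=(1 − 23/1630·(0.983600))/(1+23/1630) = 2431/2500 ≈ 0.972400
step 3 [1.5y] zero: DF = P = 481/500 ≈ 0.962000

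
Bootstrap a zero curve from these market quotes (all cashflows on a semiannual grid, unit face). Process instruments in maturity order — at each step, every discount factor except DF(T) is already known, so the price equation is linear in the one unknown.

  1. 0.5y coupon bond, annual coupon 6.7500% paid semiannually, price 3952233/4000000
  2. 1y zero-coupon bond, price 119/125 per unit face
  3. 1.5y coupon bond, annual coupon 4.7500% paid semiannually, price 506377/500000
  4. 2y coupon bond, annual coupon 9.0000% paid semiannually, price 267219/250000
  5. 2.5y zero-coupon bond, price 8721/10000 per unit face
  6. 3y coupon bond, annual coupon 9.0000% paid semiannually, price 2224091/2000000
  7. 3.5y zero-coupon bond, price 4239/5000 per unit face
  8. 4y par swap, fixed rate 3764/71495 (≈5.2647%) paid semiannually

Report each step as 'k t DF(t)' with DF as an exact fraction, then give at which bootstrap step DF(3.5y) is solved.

step 1 [0.5y] bond c/2=27/800: DF=(3952233/4000000 − 27/800·(0))/(1+27/800) = 4779/5000 ≈ 0.955800
step 2 [1y] zero: DF = P = 119/125 ≈ 0.952000
step 3 [1.5y] bond c/2=19/800: DF=(506377/500000 − 19/800·(0.955800+0.952000))/(1+19/800) = 189/200 ≈ 0.945000
step 4 [2y] bond c/2=9/200: DF=(267219/250000 − 9/200·(0.955800+0.952000+0.945000))/(1+9/200) = 9/10 ≈ 0.900000
step 5 [2.5y] zero: DF = P = 8721/10000 ≈ 0.872100
step 6 [3y] bond c/2=9/200: DF=(2224091/2000000 − 9/200·(0.955800+0.952000+0.945000+0.900000+0.872100))/(1+9/200) = 173/200 ≈ 0.865000
step 7 [3.5y] zero: DF = P = 4239/5000 ≈ 0.847800
step 8 [4y] swap r/2=1882/71495: DF=(1 − 1882/71495·(0.955800+0.952000+0.945000+0.900000+0.872100+0.865000+0.847800))/(1+1882/71495) = 4059/5000 ≈ 0.811800

1 1/2 4779/5000
2 1 119/125
3 3/2 189/200
4 2 9/10
5 5/2 8721/10000
6 3 173/200
7 7/2 4239/5000
8 4 4059/5000
DF(3.5y) is solved at step 7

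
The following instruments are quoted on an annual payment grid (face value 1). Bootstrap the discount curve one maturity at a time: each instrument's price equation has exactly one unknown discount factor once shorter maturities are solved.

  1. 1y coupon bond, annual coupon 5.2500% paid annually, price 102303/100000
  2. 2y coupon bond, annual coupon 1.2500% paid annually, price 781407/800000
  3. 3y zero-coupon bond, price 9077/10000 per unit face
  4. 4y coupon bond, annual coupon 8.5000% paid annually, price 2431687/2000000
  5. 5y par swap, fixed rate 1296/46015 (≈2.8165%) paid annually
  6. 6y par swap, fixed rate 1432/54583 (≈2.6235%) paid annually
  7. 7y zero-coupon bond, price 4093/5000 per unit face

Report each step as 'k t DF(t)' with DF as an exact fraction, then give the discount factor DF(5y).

step 1 [1y] bond c/1=21/400: DF=(102303/100000 − 21/400·(0))/(1+21/400) = 243/250 ≈ 0.972000
step 2 [2y] bond c/1=1/80: DF=(781407/800000 − 1/80·(0.972000))/(1+1/80) = 9527/10000 ≈ 0.952700
step 3 [3y] zero: DF = P = 9077/10000 ≈ 0.907700
step 4 [4y] bond c/1=17/200: DF=(2431687/2000000 − 17/200·(0.972000+0.952700+0.907700))/(1+17/200) = 8987/10000 ≈ 0.898700
step 5 [5y] swap r/1=1296/46015: DF=(1 − 1296/46015·(0.972000+0.952700+0.907700+0.898700))/(1+1296/46015) = 544/625 ≈ 0.870400
step 6 [6y] swap r/1=1432/54583: DF=(1 − 1432/54583·(0.972000+0.952700+0.907700+0.898700+0.870400))/(1+1432/54583) = 1071/1250 ≈ 0.856800
step 7 [7y] zero: DF = P = 4093/5000 ≈ 0.818600

1 1 243/250
2 2 9527/10000
3 3 9077/10000
4 4 8987/10000
5 5 544/625
6 6 1071/1250
7 7 4093/5000
DF(5y) = 544/625 ≈ 0.870400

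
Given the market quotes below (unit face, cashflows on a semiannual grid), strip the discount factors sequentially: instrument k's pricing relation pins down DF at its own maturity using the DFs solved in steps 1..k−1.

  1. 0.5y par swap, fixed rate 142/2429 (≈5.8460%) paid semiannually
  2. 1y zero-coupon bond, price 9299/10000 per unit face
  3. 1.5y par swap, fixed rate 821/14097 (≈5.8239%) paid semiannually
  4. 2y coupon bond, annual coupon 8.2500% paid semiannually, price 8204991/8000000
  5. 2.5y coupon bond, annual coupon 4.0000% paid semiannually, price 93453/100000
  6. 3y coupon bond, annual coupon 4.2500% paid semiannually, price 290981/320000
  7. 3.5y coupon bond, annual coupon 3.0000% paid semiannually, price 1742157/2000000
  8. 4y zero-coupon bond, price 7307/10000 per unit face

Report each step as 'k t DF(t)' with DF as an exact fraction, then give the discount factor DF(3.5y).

step 1 [0.5y] swap r/2=71/2429: DF=(1 − 71/2429·(0))/(1+71/2429) = 2429/2500 ≈ 0.971600
step 2 [1y] zero: DF = P = 9299/10000 ≈ 0.929900
step 3 [1.5y] swap r/2=821/28194: DF=(1 − 821/28194·(0.971600+0.929900))/(1+821/28194) = 9179/10000 ≈ 0.917900
step 4 [2y] bond c/2=33/800: DF=(8204991/8000000 − 33/800·(0.971600+0.929900+0.917900))/(1+33/800) = 8733/10000 ≈ 0.873300
step 5 [2.5y] bond c/2=1/50: DF=(93453/100000 − 1/50·(0.971600+0.929900+0.917900+0.873300))/(1+1/50) = 4219/5000 ≈ 0.843800
step 6 [3y] bond c/2=17/800: DF=(290981/320000 − 17/800·(0.971600+0.929900+0.917900+0.873300+0.843800))/(1+17/800) = 199/250 ≈ 0.796000
step 7 [3.5y] bond c/2=3/200: DF=(1742157/2000000 − 3/200·(0.971600+0.929900+0.917900+0.873300+0.843800+0.796000))/(1+3/200) = 3897/5000 ≈ 0.779400
step 8 [4y] zero: DF = P = 7307/10000 ≈ 0.730700

1 1/2 2429/2500
2 1 9299/10000
3 3/2 9179/10000
4 2 8733/10000
5 5/2 4219/5000
6 3 199/250
7 7/2 3897/5000
8 4 7307/10000
DF(3.5y) = 3897/5000 ≈ 0.779400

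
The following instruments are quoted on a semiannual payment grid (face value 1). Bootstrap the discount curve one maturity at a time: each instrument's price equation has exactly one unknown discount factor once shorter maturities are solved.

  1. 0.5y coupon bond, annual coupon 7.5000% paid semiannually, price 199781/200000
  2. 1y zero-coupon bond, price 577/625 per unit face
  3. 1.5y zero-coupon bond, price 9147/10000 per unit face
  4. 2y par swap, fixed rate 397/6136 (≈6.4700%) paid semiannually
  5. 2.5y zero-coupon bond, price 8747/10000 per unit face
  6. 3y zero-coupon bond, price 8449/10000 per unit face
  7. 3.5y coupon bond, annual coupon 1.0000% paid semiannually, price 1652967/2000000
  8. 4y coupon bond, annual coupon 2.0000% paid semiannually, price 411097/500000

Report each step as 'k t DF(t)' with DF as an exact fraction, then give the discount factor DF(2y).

step 1 [0.5y] bond c/2=3/80: DF=(199781/200000 − 3/80·(0))/(1+3/80) = 2407/2500 ≈ 0.962800
step 2 [1y] zero: DF = P = 577/625 ≈ 0.923200
step 3 [1.5y] zero: DF = P = 9147/10000 ≈ 0.914700
step 4 [2y] swap r/2=397/12272: DF=(1 − 397/12272·(0.962800+0.923200+0.914700))/(1+397/12272) = 8809/10000 ≈ 0.880900
step 5 [2.5y] zero: DF = P = 8747/10000 ≈ 0.874700
step 6 [3y] zero: DF = P = 8449/10000 ≈ 0.844900
step 7 [3.5y] bond c/2=1/200: DF=(1652967/2000000 − 1/200·(0.962800+0.923200+0.914700+0.880900+0.874700+0.844900))/(1+1/200) = 1591/2000 ≈ 0.795500
step 8 [4y] bond c/2=1/100: DF=(411097/500000 − 1/100·(0.962800+0.923200+0.914700+0.880900+0.874700+0.844900+0.795500))/(1+1/100) = 7527/10000 ≈ 0.752700

1 1/2 2407/2500
2 1 577/625
3 3/2 9147/10000
4 2 8809/10000
5 5/2 8747/10000
6 3 8449/10000
7 7/2 1591/2000
8 4 7527/10000
DF(2y) = 8809/10000 ≈ 0.880900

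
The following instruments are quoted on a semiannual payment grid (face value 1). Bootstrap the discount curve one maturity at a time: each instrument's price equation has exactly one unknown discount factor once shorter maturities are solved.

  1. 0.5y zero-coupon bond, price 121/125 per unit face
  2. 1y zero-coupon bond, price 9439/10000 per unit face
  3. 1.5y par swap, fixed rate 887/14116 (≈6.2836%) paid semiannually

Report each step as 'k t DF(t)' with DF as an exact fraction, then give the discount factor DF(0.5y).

step 1 [0.5y] zero: DF = P = 121/125 ≈ 0.968000
step 2 [1y] zero: DF = P = 9439/10000 ≈ 0.943900
step 3 [1.5y] swap r/2=887/28232: DF=(1 − 887/28232·(0.968000+0.943900))/(1+887/28232) = 9113/10000 ≈ 0.911300

1 1/2 121/125
2 1 9439/10000
3 3/2 9113/10000
DF(0.5y) = 121/125 ≈ 0.968000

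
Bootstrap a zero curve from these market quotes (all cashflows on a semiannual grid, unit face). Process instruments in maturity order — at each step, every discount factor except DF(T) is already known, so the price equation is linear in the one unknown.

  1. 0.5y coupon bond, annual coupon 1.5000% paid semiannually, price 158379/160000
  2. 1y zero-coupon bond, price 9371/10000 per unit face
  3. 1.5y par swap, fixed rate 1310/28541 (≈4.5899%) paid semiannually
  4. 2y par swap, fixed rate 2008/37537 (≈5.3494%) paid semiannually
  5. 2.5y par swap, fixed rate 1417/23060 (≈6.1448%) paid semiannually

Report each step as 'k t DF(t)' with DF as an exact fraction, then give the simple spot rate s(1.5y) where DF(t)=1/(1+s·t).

1 1/2 393/400
2 1 9371/10000
3 3/2 1869/2000
4 2 2249/2500
5 5/2 8583/10000
s(1.5y) = (1/(1869/2000) − 1)/(3/2) = 262/5607 ≈ 4.6727%

step 1 [0.5y] bond c/2=3/400: DF=(158379/160000 − 3/400·(0))/(1+3/400) = 393/400 ≈ 0.982500
step 2 [1y] zero: DF = P = 9371/10000 ≈ 0.937100
step 3 [1.5y] swap r/2=655/28541: DF=(1 − 655/28541·(0.982500+0.937100))/(1+655/28541) = 1869/2000 ≈ 0.934500
step 4 [2y] swap r/2=1004/37537: DF=(1 − 1004/37537·(0.982500+0.937100+0.934500))/(1+1004/37537) = 2249/2500 ≈ 0.899600
step 5 [2.5y] swap r/2=1417/46120: DF=(1 − 1417/46120·(0.982500+0.937100+0.934500+0.899600))/(1+1417/46120) = 8583/10000 ≈ 0.858300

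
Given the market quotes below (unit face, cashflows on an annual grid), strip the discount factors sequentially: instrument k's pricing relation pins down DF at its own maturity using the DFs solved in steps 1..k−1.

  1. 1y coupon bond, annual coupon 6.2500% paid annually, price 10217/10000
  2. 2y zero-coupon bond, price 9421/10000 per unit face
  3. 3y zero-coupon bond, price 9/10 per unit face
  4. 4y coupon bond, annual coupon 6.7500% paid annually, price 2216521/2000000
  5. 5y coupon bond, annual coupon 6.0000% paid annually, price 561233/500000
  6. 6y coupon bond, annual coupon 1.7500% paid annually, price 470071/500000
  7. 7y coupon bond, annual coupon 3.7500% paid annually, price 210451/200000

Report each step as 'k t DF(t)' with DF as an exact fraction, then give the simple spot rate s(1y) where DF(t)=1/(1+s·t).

1 1 601/625
2 2 9421/10000
3 3 9/10
4 4 8609/10000
5 5 1703/2000
6 6 8463/10000
7 7 2051/2500
s(1y) = (1/(601/625) − 1)/(1) = 24/601 ≈ 3.9933%

step 1 [1y] bond c/1=1/16: DF=(10217/10000 − 1/16·(0))/(1+1/16) = 601/625 ≈ 0.961600
step 2 [2y] zero: DF = P = 9421/10000 ≈ 0.942100
step 3 [3y] zero: DF = P = 9/10 ≈ 0.900000
step 4 [4y] bond c/1=27/400: DF=(2216521/2000000 − 27/400·(0.961600+0.942100+0.900000))/(1+27/400) = 8609/10000 ≈ 0.860900
step 5 [5y] bond c/1=3/50: DF=(561233/500000 − 3/50·(0.961600+0.942100+0.900000+0.860900))/(1+3/50) = 1703/2000 ≈ 0.851500
step 6 [6y] bond c/1=7/400: DF=(470071/500000 − 7/400·(0.961600+0.942100+0.900000+0.860900+0.851500))/(1+7/400) = 8463/10000 ≈ 0.846300
step 7 [7y] bond c/1=3/80: DF=(210451/200000 − 3/80·(0.961600+0.942100+0.900000+0.860900+0.851500+0.846300))/(1+3/80) = 2051/2500 ≈ 0.820400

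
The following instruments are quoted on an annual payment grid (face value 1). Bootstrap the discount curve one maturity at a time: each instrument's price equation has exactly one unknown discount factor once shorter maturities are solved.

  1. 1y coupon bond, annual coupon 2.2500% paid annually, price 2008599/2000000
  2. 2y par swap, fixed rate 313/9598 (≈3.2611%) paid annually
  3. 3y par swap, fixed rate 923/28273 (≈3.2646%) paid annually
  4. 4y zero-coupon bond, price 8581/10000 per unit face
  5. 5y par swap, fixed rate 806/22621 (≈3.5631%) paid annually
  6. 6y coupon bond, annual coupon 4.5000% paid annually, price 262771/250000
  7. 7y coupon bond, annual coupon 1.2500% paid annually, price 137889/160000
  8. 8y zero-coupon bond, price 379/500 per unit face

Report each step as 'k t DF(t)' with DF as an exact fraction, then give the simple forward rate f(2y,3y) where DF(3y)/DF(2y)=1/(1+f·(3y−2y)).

step 1 [1y] bond c/1=9/400: DF=(2008599/2000000 − 9/400·(0))/(1+9/400) = 4911/5000 ≈ 0.982200
step 2 [2y] swap r/1=313/9598: DF=(1 − 313/9598·(0.982200))/(1+313/9598) = 4687/5000 ≈ 0.937400
step 3 [3y] swap r/1=923/28273: DF=(1 − 923/28273·(0.982200+0.937400))/(1+923/28273) = 9077/10000 ≈ 0.907700
step 4 [4y] zero: DF = P = 8581/10000 ≈ 0.858100
step 5 [5y] swap r/1=806/22621: DF=(1 − 806/22621·(0.982200+0.937400+0.907700+0.858100))/(1+806/22621) = 2097/2500 ≈ 0.838800
step 6 [6y] bond c/1=9/200: DF=(262771/250000 − 9/200·(0.982200+0.937400+0.907700+0.858100+0.838800))/(1+9/200) = 811/1000 ≈ 0.811000
step 7 [7y] bond c/1=1/80: DF=(137889/160000 − 1/80·(0.982200+0.937400+0.907700+0.858100+0.838800+0.811000))/(1+1/80) = 7853/10000 ≈ 0.785300
step 8 [8y] zero: DF = P = 379/500 ≈ 0.758000

1 1 4911/5000
2 2 4687/5000
3 3 9077/10000
4 4 8581/10000
5 5 2097/2500
6 6 811/1000
7 7 7853/10000
8 8 379/500
f(2y,3y) = ((4687/5000)/(9077/10000) − 1)/(1) = 297/9077 ≈ 3.2720%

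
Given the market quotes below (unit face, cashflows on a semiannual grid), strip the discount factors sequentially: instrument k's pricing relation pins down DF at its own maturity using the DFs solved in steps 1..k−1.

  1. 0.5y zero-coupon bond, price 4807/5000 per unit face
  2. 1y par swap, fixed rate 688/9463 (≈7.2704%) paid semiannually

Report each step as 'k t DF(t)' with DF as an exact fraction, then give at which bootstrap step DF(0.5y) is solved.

1 1/2 4807/5000
2 1 582/625
DF(0.5y) is solved at step 1

step 1 [0.5y] zero: DF = P = 4807/5000 ≈ 0.961400
step 2 [1y] swap r/2=344/9463: DF=(1 − 344/9463·(0.961400))/(1+344/9463) = 582/625 ≈ 0.931200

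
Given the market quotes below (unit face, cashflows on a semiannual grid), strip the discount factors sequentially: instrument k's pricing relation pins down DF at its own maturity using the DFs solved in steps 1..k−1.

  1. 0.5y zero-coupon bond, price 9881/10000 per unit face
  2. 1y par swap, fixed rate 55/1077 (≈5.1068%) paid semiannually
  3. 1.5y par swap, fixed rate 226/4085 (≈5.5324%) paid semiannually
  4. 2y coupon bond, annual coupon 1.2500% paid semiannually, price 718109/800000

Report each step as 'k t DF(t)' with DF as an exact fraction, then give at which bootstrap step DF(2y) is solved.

1 1/2 9881/10000
2 1 1901/2000
3 3/2 9209/10000
4 2 8743/10000
DF(2y) is solved at step 4

step 1 [0.5y] zero: DF = P = 9881/10000 ≈ 0.988100
step 2 [1y] swap r/2=55/2154: DF=(1 − 55/2154·(0.988100))/(1+55/2154) = 1901/2000 ≈ 0.950500
step 3 [1.5y] swap r/2=113/4085: DF=(1 − 113/4085·(0.988100+0.950500))/(1+113/4085) = 9209/10000 ≈ 0.920900
step 4 [2y] bond c/2=1/160: DF=(718109/800000 − 1/160·(0.988100+0.950500+0.920900))/(1+1/160) = 8743/10000 ≈ 0.874300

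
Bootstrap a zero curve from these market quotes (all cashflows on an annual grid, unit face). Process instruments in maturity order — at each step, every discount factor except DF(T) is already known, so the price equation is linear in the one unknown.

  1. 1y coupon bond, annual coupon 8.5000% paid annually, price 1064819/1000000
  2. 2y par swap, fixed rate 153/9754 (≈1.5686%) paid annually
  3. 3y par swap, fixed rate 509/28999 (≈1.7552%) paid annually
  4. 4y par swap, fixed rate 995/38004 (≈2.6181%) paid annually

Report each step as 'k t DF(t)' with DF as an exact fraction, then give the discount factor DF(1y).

step 1 [1y] bond c/1=17/200: DF=(1064819/1000000 − 17/200·(0))/(1+17/200) = 4907/5000 ≈ 0.981400
step 2 [2y] swap r/1=153/9754: DF=(1 − 153/9754·(0.981400))/(1+153/9754) = 4847/5000 ≈ 0.969400
step 3 [3y] swap r/1=509/28999: DF=(1 − 509/28999·(0.981400+0.969400))/(1+509/28999) = 9491/10000 ≈ 0.949100
step 4 [4y] swap r/1=995/38004: DF=(1 − 995/38004·(0.981400+0.969400+0.949100))/(1+995/38004) = 1801/2000 ≈ 0.900500

1 1 4907/5000
2 2 4847/5000
3 3 9491/10000
4 4 1801/2000
DF(1y) = 4907/5000 ≈ 0.981400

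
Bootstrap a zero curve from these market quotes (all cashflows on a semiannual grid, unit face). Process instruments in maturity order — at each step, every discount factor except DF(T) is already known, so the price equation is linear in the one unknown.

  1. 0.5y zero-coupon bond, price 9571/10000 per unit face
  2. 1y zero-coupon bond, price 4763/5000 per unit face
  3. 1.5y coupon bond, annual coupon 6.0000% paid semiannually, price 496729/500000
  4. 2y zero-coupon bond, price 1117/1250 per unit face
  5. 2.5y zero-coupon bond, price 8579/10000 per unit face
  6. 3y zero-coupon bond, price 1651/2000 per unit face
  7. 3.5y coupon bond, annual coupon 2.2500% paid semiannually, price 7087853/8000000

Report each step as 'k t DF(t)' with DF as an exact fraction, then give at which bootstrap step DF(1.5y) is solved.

step 1 [0.5y] zero: DF = P = 9571/10000 ≈ 0.957100
step 2 [1y] zero: DF = P = 4763/5000 ≈ 0.952600
step 3 [1.5y] bond c/2=3/100: DF=(496729/500000 − 3/100·(0.957100+0.952600))/(1+3/100) = 9089/10000 ≈ 0.908900
step 4 [2y] zero: DF = P = 1117/1250 ≈ 0.893600
step 5 [2.5y] zero: DF = P = 8579/10000 ≈ 0.857900
step 6 [3y] zero: DF = P = 1651/2000 ≈ 0.825500
step 7 [3.5y] bond c/2=9/800: DF=(7087853/8000000 − 9/800·(0.957100+0.952600+0.908900+0.893600+0.857900+0.825500))/(1+9/800) = 8161/10000 ≈ 0.816100

1 1/2 9571/10000
2 1 4763/5000
3 3/2 9089/10000
4 2 1117/1250
5 5/2 8579/10000
6 3 1651/2000
7 7/2 8161/10000
DF(1.5y) is solved at step 3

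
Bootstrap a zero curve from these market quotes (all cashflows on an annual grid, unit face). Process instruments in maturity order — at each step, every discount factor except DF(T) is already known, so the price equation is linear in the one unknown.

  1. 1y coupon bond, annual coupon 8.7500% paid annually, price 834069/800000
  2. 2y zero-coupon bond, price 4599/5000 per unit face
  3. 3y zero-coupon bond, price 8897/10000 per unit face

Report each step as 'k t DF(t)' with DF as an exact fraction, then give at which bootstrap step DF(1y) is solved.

1 1 9587/10000
2 2 4599/5000
3 3 8897/10000
DF(1y) is solved at step 1

step 1 [1y] bond c/1=7/80: DF=(834069/800000 − 7/80·(0))/(1+7/80) = 9587/10000 ≈ 0.958700
step 2 [2y] zero: DF = P = 4599/5000 ≈ 0.919800
step 3 [3y] zero: DF = P = 8897/10000 ≈ 0.889700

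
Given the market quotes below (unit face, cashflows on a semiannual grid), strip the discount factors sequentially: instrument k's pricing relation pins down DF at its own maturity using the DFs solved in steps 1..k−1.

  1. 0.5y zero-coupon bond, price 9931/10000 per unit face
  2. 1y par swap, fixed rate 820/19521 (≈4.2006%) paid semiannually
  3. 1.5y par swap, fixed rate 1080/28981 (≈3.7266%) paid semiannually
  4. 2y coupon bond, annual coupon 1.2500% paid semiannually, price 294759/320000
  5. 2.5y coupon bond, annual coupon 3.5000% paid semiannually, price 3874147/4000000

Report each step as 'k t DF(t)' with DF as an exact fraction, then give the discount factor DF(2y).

step 1 [0.5y] zero: DF = P = 9931/10000 ≈ 0.993100
step 2 [1y] swap r/2=410/19521: DF=(1 − 410/19521·(0.993100))/(1+410/19521) = 959/1000 ≈ 0.959000
step 3 [1.5y] swap r/2=540/28981: DF=(1 − 540/28981·(0.993100+0.959000))/(1+540/28981) = 473/500 ≈ 0.946000
step 4 [2y] bond c/2=1/160: DF=(294759/320000 − 1/160·(0.993100+0.959000+0.946000))/(1+1/160) = 4487/5000 ≈ 0.897400
step 5 [2.5y] bond c/2=7/400: DF=(3874147/4000000 − 7/400·(0.993100+0.959000+0.946000+0.897400))/(1+7/400) = 4433/5000 ≈ 0.886600

1 1/2 9931/10000
2 1 959/1000
3 3/2 473/500
4 2 4487/5000
5 5/2 4433/5000
DF(2y) = 4487/5000 ≈ 0.897400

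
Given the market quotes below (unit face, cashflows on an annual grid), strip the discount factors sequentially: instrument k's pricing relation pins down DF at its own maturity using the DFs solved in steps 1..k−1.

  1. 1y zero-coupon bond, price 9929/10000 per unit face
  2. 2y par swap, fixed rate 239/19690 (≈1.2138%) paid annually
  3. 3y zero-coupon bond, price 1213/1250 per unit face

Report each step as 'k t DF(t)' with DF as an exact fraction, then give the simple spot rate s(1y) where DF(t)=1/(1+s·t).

step 1 [1y] zero: DF = P = 9929/10000 ≈ 0.992900
step 2 [2y] swap r/1=239/19690: DF=(1 − 239/19690·(0.992900))/(1+239/19690) = 9761/10000 ≈ 0.976100
step 3 [3y] zero: DF = P = 1213/1250 ≈ 0.970400

1 1 9929/10000
2 2 9761/10000
3 3 1213/1250
s(1y) = (1/(9929/10000) − 1)/(1) = 71/9929 ≈ 0.7151%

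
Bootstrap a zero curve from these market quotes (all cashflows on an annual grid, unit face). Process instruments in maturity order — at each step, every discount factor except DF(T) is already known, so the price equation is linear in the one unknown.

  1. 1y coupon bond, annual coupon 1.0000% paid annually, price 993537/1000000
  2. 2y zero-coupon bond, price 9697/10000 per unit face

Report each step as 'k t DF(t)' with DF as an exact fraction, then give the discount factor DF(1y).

step 1 [1y] bond c/1=1/100: DF=(993537/1000000 − 1/100·(0))/(1+1/100) = 9837/10000 ≈ 0.983700
step 2 [2y] zero: DF = P = 9697/10000 ≈ 0.969700

1 1 9837/10000
2 2 9697/10000
DF(1y) = 9837/10000 ≈ 0.983700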